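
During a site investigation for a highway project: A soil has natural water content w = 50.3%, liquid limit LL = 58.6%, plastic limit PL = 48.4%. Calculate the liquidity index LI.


First compute the plasticity index:
PI = LL - PL = 58.6 - 48.4 = 10.2
Then compute the liquidity index:
LI = (w - PL) / PI
LI = (50.3 - 48.4) / 10.2
LI = 0.186


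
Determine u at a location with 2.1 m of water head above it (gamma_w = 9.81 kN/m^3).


Using u = gamma_w * h_w
u = 9.81 * 2.1
u = 20.6 kPa


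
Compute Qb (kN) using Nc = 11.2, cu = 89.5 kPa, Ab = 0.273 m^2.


Using Qb = Nc * cu * Ab
Qb = 11.2 * 89.5 * 0.273
Qb = 273.66 kN


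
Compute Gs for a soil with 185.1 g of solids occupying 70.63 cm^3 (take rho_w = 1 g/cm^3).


Using Gs = m_s / (V_s * rho_w)
Since rho_w = 1 g/cm^3:
Gs = 185.1 / 70.63
Gs = 2.621


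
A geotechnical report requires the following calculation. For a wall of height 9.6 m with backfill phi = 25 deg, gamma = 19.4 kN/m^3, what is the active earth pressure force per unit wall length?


Compute active earth pressure coefficient:
Ka = tan^2(45 - phi/2) = tan^2(32.5) = 0.405859
Compute active force:
Pa = 0.5 * Ka * gamma * H^2
Pa = 0.5 * 0.405859 * 19.4 * 9.6^2
Pa = 362.82 kN/m


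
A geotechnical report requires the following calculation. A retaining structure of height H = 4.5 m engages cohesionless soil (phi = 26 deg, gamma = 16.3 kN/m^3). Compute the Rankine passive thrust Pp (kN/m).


Result: 422.67 kN/m

Derivation:
Compute passive earth pressure coefficient:
Kp = tan^2(45 + phi/2) = tan^2(58.0) = 2.561071
Compute passive force:
Pp = 0.5 * Kp * gamma * H^2
Pp = 0.5 * 2.561071 * 16.3 * 4.5^2
Pp = 422.67 kN/m


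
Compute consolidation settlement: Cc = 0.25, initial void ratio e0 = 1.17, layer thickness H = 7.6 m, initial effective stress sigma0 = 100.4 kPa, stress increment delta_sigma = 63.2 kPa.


Using Sc = Cc * H / (1 + e0) * log10((sigma0 + delta_sigma) / sigma0)
Stress ratio = (100.4 + 63.2) / 100.4 = 1.62948
log10(1.62948) = 0.21205
Cc * H / (1 + e0) = 0.25 * 7.6 / (1 + 1.17) = 0.875576
Sc = 0.875576 * 0.21205
Sc = 0.1857 m


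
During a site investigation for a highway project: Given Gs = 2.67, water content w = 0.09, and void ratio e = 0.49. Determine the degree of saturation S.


Result: 0.4904

Derivation:
Using S = Gs * w / e
S = 2.67 * 0.09 / 0.49
S = 0.4904


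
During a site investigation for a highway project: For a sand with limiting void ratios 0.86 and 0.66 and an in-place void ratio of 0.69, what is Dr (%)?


Using Dr = (e_max - e) / (e_max - e_min) * 100
e_max - e = 0.86 - 0.69 = 0.17
e_max - e_min = 0.86 - 0.66 = 0.2
Dr = 0.17 / 0.2 * 100
Dr = 85.0 %


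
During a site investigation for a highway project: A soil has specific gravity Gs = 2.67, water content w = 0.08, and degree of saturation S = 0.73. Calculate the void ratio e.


Result: 0.2926

Derivation:
Using the relation e = Gs * w / S
e = 2.67 * 0.08 / 0.73
e = 0.2926


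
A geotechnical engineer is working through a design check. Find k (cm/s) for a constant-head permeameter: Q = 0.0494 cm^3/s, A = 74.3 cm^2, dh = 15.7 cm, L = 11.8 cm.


Compute hydraulic gradient:
i = dh / L = 15.7 / 11.8 = 1.33051
Then apply Darcy's law:
k = Q / (A * i)
k = 0.0494 / (74.3 * 1.33051)
k = 0.0494 / 98.8568
k = 0.0005 cm/s


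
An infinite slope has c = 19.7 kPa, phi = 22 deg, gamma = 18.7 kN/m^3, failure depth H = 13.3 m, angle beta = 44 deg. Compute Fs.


Using Fs = c / (gamma*H*sin(beta)*cos(beta)) + tan(phi)/tan(beta)
Cohesion contribution = 19.7 / (18.7*13.3*sin(44)*cos(44))
Cohesion contribution = 0.158514
Friction contribution = tan(22)/tan(44) = 0.418381
Fs = 0.158514 + 0.418381
Fs = 0.577


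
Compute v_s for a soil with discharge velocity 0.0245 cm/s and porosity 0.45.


Result: 0.05444 cm/s

Derivation:
Using v_s = v_d / n
v_s = 0.0245 / 0.45
v_s = 0.05444 cm/s


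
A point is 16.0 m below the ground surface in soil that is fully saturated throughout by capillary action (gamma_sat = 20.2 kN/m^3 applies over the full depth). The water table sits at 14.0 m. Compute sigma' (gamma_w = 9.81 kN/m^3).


Total stress = gamma_sat * depth
sigma = 20.2 * 16.0 = 323.2 kPa
Pore water pressure u = gamma_w * (depth - d_wt)
u = 9.81 * (16.0 - 14.0) = 19.62 kPa
Effective stress = sigma - u
sigma' = 323.2 - 19.62 = 303.58 kPa


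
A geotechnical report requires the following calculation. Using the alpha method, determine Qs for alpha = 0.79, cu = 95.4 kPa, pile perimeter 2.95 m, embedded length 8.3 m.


Result: 1845.34 kN

Derivation:
Using Qs = alpha * cu * perimeter * L
Qs = 0.79 * 95.4 * 2.95 * 8.3
Qs = 1845.34 kN


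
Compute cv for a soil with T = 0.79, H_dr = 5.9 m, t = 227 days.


Using cv = T * H_dr^2 / t
H_dr^2 = 5.9^2 = 34.81
cv = 0.79 * 34.81 / 227
cv = 0.12114 m^2/day


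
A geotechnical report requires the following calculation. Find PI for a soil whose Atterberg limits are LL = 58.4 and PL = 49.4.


Using PI = LL - PL
PI = 58.4 - 49.4
PI = 9.0


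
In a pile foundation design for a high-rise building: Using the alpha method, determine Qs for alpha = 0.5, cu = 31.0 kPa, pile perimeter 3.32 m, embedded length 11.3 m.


Using Qs = alpha * cu * perimeter * L
Qs = 0.5 * 31.0 * 3.32 * 11.3
Qs = 581.5 kN


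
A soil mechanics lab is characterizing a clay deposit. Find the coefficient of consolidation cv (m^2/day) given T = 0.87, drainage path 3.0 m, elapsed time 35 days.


Using cv = T * H_dr^2 / t
H_dr^2 = 3.0^2 = 9.0
cv = 0.87 * 9.0 / 35
cv = 0.22371 m^2/day


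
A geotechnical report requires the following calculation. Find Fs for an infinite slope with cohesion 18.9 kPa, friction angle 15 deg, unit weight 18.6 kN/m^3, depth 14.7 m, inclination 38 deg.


Using Fs = c / (gamma*H*sin(beta)*cos(beta)) + tan(phi)/tan(beta)
Cohesion contribution = 18.9 / (18.6*14.7*sin(38)*cos(38))
Cohesion contribution = 0.142481
Friction contribution = tan(15)/tan(38) = 0.342959
Fs = 0.142481 + 0.342959
Fs = 0.485


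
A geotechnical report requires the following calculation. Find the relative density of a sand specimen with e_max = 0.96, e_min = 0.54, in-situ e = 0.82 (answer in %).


Using Dr = (e_max - e) / (e_max - e_min) * 100
e_max - e = 0.96 - 0.82 = 0.14
e_max - e_min = 0.96 - 0.54 = 0.42
Dr = 0.14 / 0.42 * 100
Dr = 33.33 %


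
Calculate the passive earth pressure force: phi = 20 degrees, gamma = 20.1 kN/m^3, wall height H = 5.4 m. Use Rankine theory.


Result: 597.72 kN/m

Derivation:
Compute passive earth pressure coefficient:
Kp = tan^2(45 + phi/2) = tan^2(55.0) = 2.039607
Compute passive force:
Pp = 0.5 * Kp * gamma * H^2
Pp = 0.5 * 2.039607 * 20.1 * 5.4^2
Pp = 597.72 kN/m


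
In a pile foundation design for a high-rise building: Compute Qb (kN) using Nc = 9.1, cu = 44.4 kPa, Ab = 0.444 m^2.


Result: 179.39 kN

Derivation:
Using Qb = Nc * cu * Ab
Qb = 9.1 * 44.4 * 0.444
Qb = 179.39 kN


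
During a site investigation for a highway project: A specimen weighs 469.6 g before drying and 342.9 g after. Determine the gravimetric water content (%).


Result: 36.95 %

Derivation:
Using w = (m_wet - m_dry) / m_dry * 100
m_wet - m_dry = 469.6 - 342.9 = 126.7 g
w = 126.7 / 342.9 * 100
w = 36.95 %


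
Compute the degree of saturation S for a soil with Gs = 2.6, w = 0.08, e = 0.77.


Using S = Gs * w / e
S = 2.6 * 0.08 / 0.77
S = 0.2701


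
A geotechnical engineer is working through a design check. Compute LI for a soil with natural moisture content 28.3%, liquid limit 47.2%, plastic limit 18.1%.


Result: 0.351

Derivation:
First compute the plasticity index:
PI = LL - PL = 47.2 - 18.1 = 29.1
Then compute the liquidity index:
LI = (w - PL) / PI
LI = (28.3 - 18.1) / 29.1
LI = 0.351


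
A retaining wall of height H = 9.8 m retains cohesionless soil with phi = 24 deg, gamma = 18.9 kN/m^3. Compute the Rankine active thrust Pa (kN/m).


Compute active earth pressure coefficient:
Ka = tan^2(45 - phi/2) = tan^2(33.0) = 0.42173
Compute active force:
Pa = 0.5 * Ka * gamma * H^2
Pa = 0.5 * 0.42173 * 18.9 * 9.8^2
Pa = 382.75 kN/m


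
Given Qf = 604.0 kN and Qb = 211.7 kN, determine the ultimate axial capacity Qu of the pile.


Using Qu = Qf + Qb
Qu = 604.0 + 211.7
Qu = 815.7 kN


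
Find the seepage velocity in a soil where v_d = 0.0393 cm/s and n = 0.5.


Using v_s = v_d / n
v_s = 0.0393 / 0.5
v_s = 0.0786 cm/s


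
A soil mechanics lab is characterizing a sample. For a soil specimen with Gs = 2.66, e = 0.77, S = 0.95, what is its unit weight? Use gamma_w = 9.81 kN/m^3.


Using gamma = gamma_w * (Gs + S*e) / (1 + e)
Numerator: Gs + S*e = 2.66 + 0.95*0.77 = 3.3915
Denominator: 1 + e = 1 + 0.77 = 1.77
gamma = 9.81 * 3.3915 / 1.77
gamma = 18.797 kN/m^3


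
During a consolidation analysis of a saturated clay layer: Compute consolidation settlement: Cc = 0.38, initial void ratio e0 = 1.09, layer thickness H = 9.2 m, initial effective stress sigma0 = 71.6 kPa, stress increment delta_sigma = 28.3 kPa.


Result: 0.242 m

Derivation:
Using Sc = Cc * H / (1 + e0) * log10((sigma0 + delta_sigma) / sigma0)
Stress ratio = (71.6 + 28.3) / 71.6 = 1.39525
log10(1.39525) = 0.144652
Cc * H / (1 + e0) = 0.38 * 9.2 / (1 + 1.09) = 1.67273
Sc = 1.67273 * 0.144652
Sc = 0.242 m


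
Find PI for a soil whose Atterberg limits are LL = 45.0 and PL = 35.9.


Using PI = LL - PL
PI = 45.0 - 35.9
PI = 9.1


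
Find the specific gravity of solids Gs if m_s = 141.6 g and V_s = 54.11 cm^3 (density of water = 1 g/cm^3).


Result: 2.617

Derivation:
Using Gs = m_s / (V_s * rho_w)
Since rho_w = 1 g/cm^3:
Gs = 141.6 / 54.11
Gs = 2.617


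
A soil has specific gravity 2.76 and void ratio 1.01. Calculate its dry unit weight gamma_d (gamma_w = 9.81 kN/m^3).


Using gamma_d = Gs * gamma_w / (1 + e)
gamma_d = 2.76 * 9.81 / (1 + 1.01)
gamma_d = 2.76 * 9.81 / 2.01
gamma_d = 13.47 kN/m^3


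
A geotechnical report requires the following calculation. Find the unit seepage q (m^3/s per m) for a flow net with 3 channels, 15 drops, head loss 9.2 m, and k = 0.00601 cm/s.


Convert k to m/s for unit consistency with H:
k = 0.00601 cm/s = 0.00601 / 100 m/s = 6.01e-05 m/s
Using q = k * H * Nf / Nd
Nf / Nd = 3 / 15 = 0.2
q = 6.01e-05 * 9.2 * 0.2
q = 0.0001106 m^3/s per m


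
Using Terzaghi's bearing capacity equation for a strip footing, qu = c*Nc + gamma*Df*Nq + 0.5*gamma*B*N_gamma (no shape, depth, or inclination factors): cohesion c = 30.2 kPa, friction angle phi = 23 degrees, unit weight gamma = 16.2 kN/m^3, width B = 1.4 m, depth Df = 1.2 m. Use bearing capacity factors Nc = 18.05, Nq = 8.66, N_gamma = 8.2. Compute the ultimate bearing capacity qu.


Compute qu = c*Nc + gamma*Df*Nq + 0.5*gamma*B*N_gamma
Term 1: 30.2 * 18.05 = 545.11
Term 2: 16.2 * 1.2 * 8.66 = 168.3504
Term 3: 0.5 * 16.2 * 1.4 * 8.2 = 92.988
qu = 545.11 + 168.3504 + 92.988
qu = 806.45 kPa


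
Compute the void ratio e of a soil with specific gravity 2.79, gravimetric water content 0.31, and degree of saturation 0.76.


Using the relation e = Gs * w / S
e = 2.79 * 0.31 / 0.76
e = 1.138


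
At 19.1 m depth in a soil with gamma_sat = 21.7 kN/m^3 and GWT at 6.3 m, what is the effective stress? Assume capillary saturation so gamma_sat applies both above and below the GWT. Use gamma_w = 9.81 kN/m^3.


Total stress = gamma_sat * depth
sigma = 21.7 * 19.1 = 414.47 kPa
Pore water pressure u = gamma_w * (depth - d_wt)
u = 9.81 * (19.1 - 6.3) = 125.568 kPa
Effective stress = sigma - u
sigma' = 414.47 - 125.568 = 288.9 kPa


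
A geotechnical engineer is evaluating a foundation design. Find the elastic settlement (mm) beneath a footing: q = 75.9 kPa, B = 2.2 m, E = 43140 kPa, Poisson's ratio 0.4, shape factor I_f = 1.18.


Result: 3.837 mm

Derivation:
Using Se = q * B * (1 - nu^2) * I_f / E
1 - nu^2 = 1 - 0.4^2 = 0.84
Se = 75.9 * 2.2 * 0.84 * 1.18 / 43140
Se = 0.003837 m
Convert to mm: Se = 0.003837 * 1000 = 3.837 mm


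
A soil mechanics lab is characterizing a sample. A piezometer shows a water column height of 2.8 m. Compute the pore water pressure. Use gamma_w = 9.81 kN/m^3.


Using u = gamma_w * h_w
u = 9.81 * 2.8
u = 27.47 kPa


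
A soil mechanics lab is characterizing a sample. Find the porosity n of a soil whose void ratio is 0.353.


Using the relation n = e / (1 + e)
n = 0.353 / (1 + 0.353)
n = 0.353 / 1.353
n = 0.2609


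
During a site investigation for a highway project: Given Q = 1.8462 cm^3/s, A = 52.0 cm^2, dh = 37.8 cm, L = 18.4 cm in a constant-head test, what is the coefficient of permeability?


Result: 0.017282 cm/s

Derivation:
Compute hydraulic gradient:
i = dh / L = 37.8 / 18.4 = 2.05435
Then apply Darcy's law:
k = Q / (A * i)
k = 1.8462 / (52.0 * 2.05435)
k = 1.8462 / 106.826
k = 0.017282 cm/s


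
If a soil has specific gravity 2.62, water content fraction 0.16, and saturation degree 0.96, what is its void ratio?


Result: 0.4367

Derivation:
Using the relation e = Gs * w / S
e = 2.62 * 0.16 / 0.96
e = 0.4367


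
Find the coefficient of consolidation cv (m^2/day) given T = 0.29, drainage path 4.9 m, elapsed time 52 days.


Result: 0.1339 m^2/day

Derivation:
Using cv = T * H_dr^2 / t
H_dr^2 = 4.9^2 = 24.01
cv = 0.29 * 24.01 / 52
cv = 0.1339 m^2/day


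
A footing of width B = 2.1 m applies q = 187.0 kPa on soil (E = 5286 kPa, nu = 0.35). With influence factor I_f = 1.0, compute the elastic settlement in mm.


Using Se = q * B * (1 - nu^2) * I_f / E
1 - nu^2 = 1 - 0.35^2 = 0.8775
Se = 187.0 * 2.1 * 0.8775 * 1.0 / 5286
Se = 0.065190 m
Convert to mm: Se = 0.065190 * 1000 = 65.19 mm


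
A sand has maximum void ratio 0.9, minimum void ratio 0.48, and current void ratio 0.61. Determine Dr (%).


Result: 69.05 %

Derivation:
Using Dr = (e_max - e) / (e_max - e_min) * 100
e_max - e = 0.9 - 0.61 = 0.29
e_max - e_min = 0.9 - 0.48 = 0.42
Dr = 0.29 / 0.42 * 100
Dr = 69.05 %


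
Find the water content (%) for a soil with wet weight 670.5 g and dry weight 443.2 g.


Result: 51.29 %

Derivation:
Using w = (m_wet - m_dry) / m_dry * 100
m_wet - m_dry = 670.5 - 443.2 = 227.3 g
w = 227.3 / 443.2 * 100
w = 51.29 %


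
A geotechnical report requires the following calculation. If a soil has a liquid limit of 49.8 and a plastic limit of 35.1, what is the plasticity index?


Using PI = LL - PL
PI = 49.8 - 35.1
PI = 14.7


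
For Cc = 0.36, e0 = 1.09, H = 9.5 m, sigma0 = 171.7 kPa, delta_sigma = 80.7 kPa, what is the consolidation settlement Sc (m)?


Using Sc = Cc * H / (1 + e0) * log10((sigma0 + delta_sigma) / sigma0)
Stress ratio = (171.7 + 80.7) / 171.7 = 1.47001
log10(1.47001) = 0.167319
Cc * H / (1 + e0) = 0.36 * 9.5 / (1 + 1.09) = 1.63636
Sc = 1.63636 * 0.167319
Sc = 0.2738 m


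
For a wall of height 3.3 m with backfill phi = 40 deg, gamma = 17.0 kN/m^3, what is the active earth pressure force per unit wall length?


Compute active earth pressure coefficient:
Ka = tan^2(45 - phi/2) = tan^2(25.0) = 0.217443
Compute active force:
Pa = 0.5 * Ka * gamma * H^2
Pa = 0.5 * 0.217443 * 17.0 * 3.3^2
Pa = 20.13 kN/m


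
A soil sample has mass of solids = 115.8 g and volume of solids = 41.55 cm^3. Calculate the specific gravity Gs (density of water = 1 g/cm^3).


Using Gs = m_s / (V_s * rho_w)
Since rho_w = 1 g/cm^3:
Gs = 115.8 / 41.55
Gs = 2.787


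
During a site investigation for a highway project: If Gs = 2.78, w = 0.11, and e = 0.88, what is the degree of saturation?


Result: 0.3475

Derivation:
Using S = Gs * w / e
S = 2.78 * 0.11 / 0.88
S = 0.3475


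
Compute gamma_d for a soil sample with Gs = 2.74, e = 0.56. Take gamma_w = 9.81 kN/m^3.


Using gamma_d = Gs * gamma_w / (1 + e)
gamma_d = 2.74 * 9.81 / (1 + 0.56)
gamma_d = 2.74 * 9.81 / 1.56
gamma_d = 17.23 kN/m^3


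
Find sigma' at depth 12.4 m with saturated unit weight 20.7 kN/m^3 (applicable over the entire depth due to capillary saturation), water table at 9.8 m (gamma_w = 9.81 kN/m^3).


Result: 231.17 kPa

Derivation:
Total stress = gamma_sat * depth
sigma = 20.7 * 12.4 = 256.68 kPa
Pore water pressure u = gamma_w * (depth - d_wt)
u = 9.81 * (12.4 - 9.8) = 25.506 kPa
Effective stress = sigma - u
sigma' = 256.68 - 25.506 = 231.17 kPa


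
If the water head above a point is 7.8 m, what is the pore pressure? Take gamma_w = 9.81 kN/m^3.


Using u = gamma_w * h_w
u = 9.81 * 7.8
u = 76.52 kPa


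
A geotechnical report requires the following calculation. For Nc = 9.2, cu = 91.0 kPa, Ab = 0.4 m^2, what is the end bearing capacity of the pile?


Using Qb = Nc * cu * Ab
Qb = 9.2 * 91.0 * 0.4
Qb = 334.88 kN


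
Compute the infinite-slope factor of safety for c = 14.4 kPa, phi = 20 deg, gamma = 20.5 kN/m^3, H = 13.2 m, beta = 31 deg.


Using Fs = c / (gamma*H*sin(beta)*cos(beta)) + tan(phi)/tan(beta)
Cohesion contribution = 14.4 / (20.5*13.2*sin(31)*cos(31))
Cohesion contribution = 0.12054
Friction contribution = tan(20)/tan(31) = 0.605748
Fs = 0.12054 + 0.605748
Fs = 0.726


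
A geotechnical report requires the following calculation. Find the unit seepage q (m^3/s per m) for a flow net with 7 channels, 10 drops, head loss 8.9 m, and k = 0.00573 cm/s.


Result: 0.000357 m^3/s per m

Derivation:
Convert k to m/s for unit consistency with H:
k = 0.00573 cm/s = 0.00573 / 100 m/s = 5.73e-05 m/s
Using q = k * H * Nf / Nd
Nf / Nd = 7 / 10 = 0.7
q = 5.73e-05 * 8.9 * 0.7
q = 0.000357 m^3/s per m


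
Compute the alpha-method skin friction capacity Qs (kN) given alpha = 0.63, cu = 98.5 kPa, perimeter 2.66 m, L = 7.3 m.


Result: 1204.98 kN

Derivation:
Using Qs = alpha * cu * perimeter * L
Qs = 0.63 * 98.5 * 2.66 * 7.3
Qs = 1204.98 kN


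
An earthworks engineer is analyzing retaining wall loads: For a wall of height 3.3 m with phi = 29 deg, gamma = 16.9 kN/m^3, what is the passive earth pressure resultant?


Compute passive earth pressure coefficient:
Kp = tan^2(45 + phi/2) = tan^2(59.5) = 2.88206
Compute passive force:
Pp = 0.5 * Kp * gamma * H^2
Pp = 0.5 * 2.88206 * 16.9 * 3.3^2
Pp = 265.21 kN/m


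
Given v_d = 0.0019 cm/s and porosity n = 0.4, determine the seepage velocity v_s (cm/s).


Using v_s = v_d / n
v_s = 0.0019 / 0.4
v_s = 0.00475 cm/s


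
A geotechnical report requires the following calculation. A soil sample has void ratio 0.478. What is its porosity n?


Using the relation n = e / (1 + e)
n = 0.478 / (1 + 0.478)
n = 0.478 / 1.478
n = 0.3234


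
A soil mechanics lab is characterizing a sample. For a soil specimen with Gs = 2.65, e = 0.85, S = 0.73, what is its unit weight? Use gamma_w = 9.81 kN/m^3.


Result: 17.342 kN/m^3

Derivation:
Using gamma = gamma_w * (Gs + S*e) / (1 + e)
Numerator: Gs + S*e = 2.65 + 0.73*0.85 = 3.2705
Denominator: 1 + e = 1 + 0.85 = 1.85
gamma = 9.81 * 3.2705 / 1.85
gamma = 17.342 kN/m^3


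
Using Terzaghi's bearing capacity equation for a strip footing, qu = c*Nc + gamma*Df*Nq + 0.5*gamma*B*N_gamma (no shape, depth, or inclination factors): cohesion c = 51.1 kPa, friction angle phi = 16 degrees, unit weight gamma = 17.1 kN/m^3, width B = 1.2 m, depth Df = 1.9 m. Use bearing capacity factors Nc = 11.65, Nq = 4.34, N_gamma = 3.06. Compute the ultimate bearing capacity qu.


Result: 767.72 kPa

Derivation:
Compute qu = c*Nc + gamma*Df*Nq + 0.5*gamma*B*N_gamma
Term 1: 51.1 * 11.65 = 595.315
Term 2: 17.1 * 1.9 * 4.34 = 141.0066
Term 3: 0.5 * 17.1 * 1.2 * 3.06 = 31.3956
qu = 595.315 + 141.0066 + 31.3956
qu = 767.72 kPa


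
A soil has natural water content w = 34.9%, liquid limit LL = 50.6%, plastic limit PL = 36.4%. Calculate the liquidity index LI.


First compute the plasticity index:
PI = LL - PL = 50.6 - 36.4 = 14.2
Then compute the liquidity index:
LI = (w - PL) / PI
LI = (34.9 - 36.4) / 14.2
LI = -0.106


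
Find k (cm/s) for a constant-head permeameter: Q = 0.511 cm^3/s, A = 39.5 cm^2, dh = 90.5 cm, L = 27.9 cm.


Result: 0.003988 cm/s

Derivation:
Compute hydraulic gradient:
i = dh / L = 90.5 / 27.9 = 3.24373
Then apply Darcy's law:
k = Q / (A * i)
k = 0.511 / (39.5 * 3.24373)
k = 0.511 / 128.127
k = 0.003988 cm/s


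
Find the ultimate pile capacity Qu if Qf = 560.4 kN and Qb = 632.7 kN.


Result: 1193.1 kN

Derivation:
Using Qu = Qf + Qb
Qu = 560.4 + 632.7
Qu = 1193.1 kN


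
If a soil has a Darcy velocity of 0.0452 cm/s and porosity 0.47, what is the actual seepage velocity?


Using v_s = v_d / n
v_s = 0.0452 / 0.47
v_s = 0.09617 cm/s


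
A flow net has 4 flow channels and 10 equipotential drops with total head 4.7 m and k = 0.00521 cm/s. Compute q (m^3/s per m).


Convert k to m/s for unit consistency with H:
k = 0.00521 cm/s = 0.00521 / 100 m/s = 5.21e-05 m/s
Using q = k * H * Nf / Nd
Nf / Nd = 4 / 10 = 0.4
q = 5.21e-05 * 4.7 * 0.4
q = 9.795e-05 m^3/s per m


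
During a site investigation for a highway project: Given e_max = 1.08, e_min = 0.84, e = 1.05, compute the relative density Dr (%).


Using Dr = (e_max - e) / (e_max - e_min) * 100
e_max - e = 1.08 - 1.05 = 0.03
e_max - e_min = 1.08 - 0.84 = 0.24
Dr = 0.03 / 0.24 * 100
Dr = 12.5 %


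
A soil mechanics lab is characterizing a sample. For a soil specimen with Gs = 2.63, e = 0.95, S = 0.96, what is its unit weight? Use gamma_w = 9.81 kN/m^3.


Using gamma = gamma_w * (Gs + S*e) / (1 + e)
Numerator: Gs + S*e = 2.63 + 0.96*0.95 = 3.542
Denominator: 1 + e = 1 + 0.95 = 1.95
gamma = 9.81 * 3.542 / 1.95
gamma = 17.819 kN/m^3


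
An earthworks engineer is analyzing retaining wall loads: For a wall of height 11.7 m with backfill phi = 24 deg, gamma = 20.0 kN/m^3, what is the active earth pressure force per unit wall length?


Compute active earth pressure coefficient:
Ka = tan^2(45 - phi/2) = tan^2(33.0) = 0.42173
Compute active force:
Pa = 0.5 * Ka * gamma * H^2
Pa = 0.5 * 0.42173 * 20.0 * 11.7^2
Pa = 577.31 kN/m


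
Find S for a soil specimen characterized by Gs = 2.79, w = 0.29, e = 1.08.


Using S = Gs * w / e
S = 2.79 * 0.29 / 1.08
S = 0.7492


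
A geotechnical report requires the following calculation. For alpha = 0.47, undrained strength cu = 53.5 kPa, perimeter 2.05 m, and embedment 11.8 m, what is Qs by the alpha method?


Result: 608.26 kN

Derivation:
Using Qs = alpha * cu * perimeter * L
Qs = 0.47 * 53.5 * 2.05 * 11.8
Qs = 608.26 kN


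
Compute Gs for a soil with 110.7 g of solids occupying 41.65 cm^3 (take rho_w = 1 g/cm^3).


Result: 2.658

Derivation:
Using Gs = m_s / (V_s * rho_w)
Since rho_w = 1 g/cm^3:
Gs = 110.7 / 41.65
Gs = 2.658


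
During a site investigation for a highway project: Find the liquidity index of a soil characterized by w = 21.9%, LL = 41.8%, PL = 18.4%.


Result: 0.15

Derivation:
First compute the plasticity index:
PI = LL - PL = 41.8 - 18.4 = 23.4
Then compute the liquidity index:
LI = (w - PL) / PI
LI = (21.9 - 18.4) / 23.4
LI = 0.15


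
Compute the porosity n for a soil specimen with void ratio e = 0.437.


Using the relation n = e / (1 + e)
n = 0.437 / (1 + 0.437)
n = 0.437 / 1.437
n = 0.3041


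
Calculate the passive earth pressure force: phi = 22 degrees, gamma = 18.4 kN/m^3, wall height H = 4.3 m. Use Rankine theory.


Result: 373.9 kN/m

Derivation:
Compute passive earth pressure coefficient:
Kp = tan^2(45 + phi/2) = tan^2(56.0) = 2.197987
Compute passive force:
Pp = 0.5 * Kp * gamma * H^2
Pp = 0.5 * 2.197987 * 18.4 * 4.3^2
Pp = 373.9 kN/m


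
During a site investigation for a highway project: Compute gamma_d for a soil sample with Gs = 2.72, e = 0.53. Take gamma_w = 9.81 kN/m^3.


Using gamma_d = Gs * gamma_w / (1 + e)
gamma_d = 2.72 * 9.81 / (1 + 0.53)
gamma_d = 2.72 * 9.81 / 1.53
gamma_d = 17.44 kN/m^3


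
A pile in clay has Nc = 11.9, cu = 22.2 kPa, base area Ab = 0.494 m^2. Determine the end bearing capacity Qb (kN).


Using Qb = Nc * cu * Ab
Qb = 11.9 * 22.2 * 0.494
Qb = 130.5 kN


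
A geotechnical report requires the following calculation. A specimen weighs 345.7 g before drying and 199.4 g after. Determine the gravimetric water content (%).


Result: 73.37 %

Derivation:
Using w = (m_wet - m_dry) / m_dry * 100
m_wet - m_dry = 345.7 - 199.4 = 146.3 g
w = 146.3 / 199.4 * 100
w = 73.37 %


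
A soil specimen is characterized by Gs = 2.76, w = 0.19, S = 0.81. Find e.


Using the relation e = Gs * w / S
e = 2.76 * 0.19 / 0.81
e = 0.6474


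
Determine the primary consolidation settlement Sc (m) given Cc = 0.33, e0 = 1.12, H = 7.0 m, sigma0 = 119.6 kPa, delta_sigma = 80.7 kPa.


Using Sc = Cc * H / (1 + e0) * log10((sigma0 + delta_sigma) / sigma0)
Stress ratio = (119.6 + 80.7) / 119.6 = 1.67475
log10(1.67475) = 0.22395
Cc * H / (1 + e0) = 0.33 * 7.0 / (1 + 1.12) = 1.08962
Sc = 1.08962 * 0.22395
Sc = 0.244 m


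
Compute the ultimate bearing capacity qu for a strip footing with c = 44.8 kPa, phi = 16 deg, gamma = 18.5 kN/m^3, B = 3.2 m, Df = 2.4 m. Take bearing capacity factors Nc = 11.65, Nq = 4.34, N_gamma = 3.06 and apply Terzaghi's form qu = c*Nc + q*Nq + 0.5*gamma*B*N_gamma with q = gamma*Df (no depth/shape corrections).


Compute qu = c*Nc + gamma*Df*Nq + 0.5*gamma*B*N_gamma
Term 1: 44.8 * 11.65 = 521.92
Term 2: 18.5 * 2.4 * 4.34 = 192.696
Term 3: 0.5 * 18.5 * 3.2 * 3.06 = 90.576
qu = 521.92 + 192.696 + 90.576
qu = 805.19 kPa


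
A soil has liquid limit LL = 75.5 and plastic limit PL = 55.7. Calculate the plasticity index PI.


Result: 19.8

Derivation:
Using PI = LL - PL
PI = 75.5 - 55.7
PI = 19.8


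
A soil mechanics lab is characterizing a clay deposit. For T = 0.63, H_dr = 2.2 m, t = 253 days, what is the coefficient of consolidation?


Using cv = T * H_dr^2 / t
H_dr^2 = 2.2^2 = 4.84
cv = 0.63 * 4.84 / 253
cv = 0.01205 m^2/day


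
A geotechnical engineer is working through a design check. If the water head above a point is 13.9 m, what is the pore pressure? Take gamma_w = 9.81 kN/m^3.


Using u = gamma_w * h_w
u = 9.81 * 13.9
u = 136.36 kPa


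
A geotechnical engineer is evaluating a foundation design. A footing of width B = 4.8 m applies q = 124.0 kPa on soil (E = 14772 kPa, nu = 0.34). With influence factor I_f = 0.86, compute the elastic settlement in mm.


Result: 30.646 mm

Derivation:
Using Se = q * B * (1 - nu^2) * I_f / E
1 - nu^2 = 1 - 0.34^2 = 0.8844
Se = 124.0 * 4.8 * 0.8844 * 0.86 / 14772
Se = 0.030646 m
Convert to mm: Se = 0.030646 * 1000 = 30.646 mm


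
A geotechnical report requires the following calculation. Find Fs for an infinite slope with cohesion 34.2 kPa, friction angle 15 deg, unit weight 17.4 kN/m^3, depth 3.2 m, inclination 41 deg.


Using Fs = c / (gamma*H*sin(beta)*cos(beta)) + tan(phi)/tan(beta)
Cohesion contribution = 34.2 / (17.4*3.2*sin(41)*cos(41))
Cohesion contribution = 1.24052
Friction contribution = tan(15)/tan(41) = 0.30824
Fs = 1.24052 + 0.30824
Fs = 1.549


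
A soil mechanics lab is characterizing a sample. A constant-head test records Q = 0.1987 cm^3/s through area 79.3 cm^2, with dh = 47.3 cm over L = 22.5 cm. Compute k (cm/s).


Compute hydraulic gradient:
i = dh / L = 47.3 / 22.5 = 2.10222
Then apply Darcy's law:
k = Q / (A * i)
k = 0.1987 / (79.3 * 2.10222)
k = 0.1987 / 166.706
k = 0.001192 cm/s


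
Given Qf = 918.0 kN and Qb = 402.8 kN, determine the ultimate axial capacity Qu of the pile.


Using Qu = Qf + Qb
Qu = 918.0 + 402.8
Qu = 1320.8 kN


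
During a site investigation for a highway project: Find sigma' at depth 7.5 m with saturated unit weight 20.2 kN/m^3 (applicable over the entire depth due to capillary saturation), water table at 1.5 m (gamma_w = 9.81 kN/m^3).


Total stress = gamma_sat * depth
sigma = 20.2 * 7.5 = 151.5 kPa
Pore water pressure u = gamma_w * (depth - d_wt)
u = 9.81 * (7.5 - 1.5) = 58.86 kPa
Effective stress = sigma - u
sigma' = 151.5 - 58.86 = 92.64 kPa


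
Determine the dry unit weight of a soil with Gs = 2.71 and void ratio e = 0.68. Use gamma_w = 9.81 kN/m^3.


Using gamma_d = Gs * gamma_w / (1 + e)
gamma_d = 2.71 * 9.81 / (1 + 0.68)
gamma_d = 2.71 * 9.81 / 1.68
gamma_d = 15.824 kN/m^3


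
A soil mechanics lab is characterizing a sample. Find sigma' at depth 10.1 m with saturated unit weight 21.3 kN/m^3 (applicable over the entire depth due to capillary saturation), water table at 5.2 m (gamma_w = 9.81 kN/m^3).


Total stress = gamma_sat * depth
sigma = 21.3 * 10.1 = 215.13 kPa
Pore water pressure u = gamma_w * (depth - d_wt)
u = 9.81 * (10.1 - 5.2) = 48.069 kPa
Effective stress = sigma - u
sigma' = 215.13 - 48.069 = 167.06 kPa


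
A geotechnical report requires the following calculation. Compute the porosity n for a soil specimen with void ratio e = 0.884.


Using the relation n = e / (1 + e)
n = 0.884 / (1 + 0.884)
n = 0.884 / 1.884
n = 0.4692


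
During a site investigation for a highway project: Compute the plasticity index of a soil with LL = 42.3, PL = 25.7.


Result: 16.6

Derivation:
Using PI = LL - PL
PI = 42.3 - 25.7
PI = 16.6


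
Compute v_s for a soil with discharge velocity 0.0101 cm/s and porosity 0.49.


Using v_s = v_d / n
v_s = 0.0101 / 0.49
v_s = 0.02061 cm/s


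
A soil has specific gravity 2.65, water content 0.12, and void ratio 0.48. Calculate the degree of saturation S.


Using S = Gs * w / e
S = 2.65 * 0.12 / 0.48
S = 0.6625


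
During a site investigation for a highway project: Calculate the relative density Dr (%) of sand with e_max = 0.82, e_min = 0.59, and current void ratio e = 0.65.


Result: 73.91 %

Derivation:
Using Dr = (e_max - e) / (e_max - e_min) * 100
e_max - e = 0.82 - 0.65 = 0.17
e_max - e_min = 0.82 - 0.59 = 0.23
Dr = 0.17 / 0.23 * 100
Dr = 73.91 %


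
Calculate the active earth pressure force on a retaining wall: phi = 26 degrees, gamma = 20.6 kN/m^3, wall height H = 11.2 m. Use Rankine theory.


Compute active earth pressure coefficient:
Ka = tan^2(45 - phi/2) = tan^2(32.0) = 0.390462
Compute active force:
Pa = 0.5 * Ka * gamma * H^2
Pa = 0.5 * 0.390462 * 20.6 * 11.2^2
Pa = 504.49 kN/m


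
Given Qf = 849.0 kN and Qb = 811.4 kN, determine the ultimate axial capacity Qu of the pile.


Using Qu = Qf + Qb
Qu = 849.0 + 811.4
Qu = 1660.4 kN


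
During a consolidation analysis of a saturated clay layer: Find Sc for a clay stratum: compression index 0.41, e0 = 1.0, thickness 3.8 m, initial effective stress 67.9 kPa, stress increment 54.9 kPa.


Using Sc = Cc * H / (1 + e0) * log10((sigma0 + delta_sigma) / sigma0)
Stress ratio = (67.9 + 54.9) / 67.9 = 1.80854
log10(1.80854) = 0.257329
Cc * H / (1 + e0) = 0.41 * 3.8 / (1 + 1.0) = 0.779
Sc = 0.779 * 0.257329
Sc = 0.2005 m


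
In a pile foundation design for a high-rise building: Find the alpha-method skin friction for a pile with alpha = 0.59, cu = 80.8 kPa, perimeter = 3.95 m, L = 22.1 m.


Using Qs = alpha * cu * perimeter * L
Qs = 0.59 * 80.8 * 3.95 * 22.1
Qs = 4161.53 kN


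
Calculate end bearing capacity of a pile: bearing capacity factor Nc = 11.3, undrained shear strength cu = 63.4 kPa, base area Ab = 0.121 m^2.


Using Qb = Nc * cu * Ab
Qb = 11.3 * 63.4 * 0.121
Qb = 86.69 kN


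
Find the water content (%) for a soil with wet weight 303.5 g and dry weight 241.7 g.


Using w = (m_wet - m_dry) / m_dry * 100
m_wet - m_dry = 303.5 - 241.7 = 61.8 g
w = 61.8 / 241.7 * 100
w = 25.57 %


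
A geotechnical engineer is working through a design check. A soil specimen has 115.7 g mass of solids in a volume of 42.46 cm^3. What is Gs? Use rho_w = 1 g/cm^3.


Result: 2.725

Derivation:
Using Gs = m_s / (V_s * rho_w)
Since rho_w = 1 g/cm^3:
Gs = 115.7 / 42.46
Gs = 2.725


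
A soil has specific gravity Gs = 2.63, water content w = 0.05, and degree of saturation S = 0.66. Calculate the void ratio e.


Using the relation e = Gs * w / S
e = 2.63 * 0.05 / 0.66
e = 0.1992


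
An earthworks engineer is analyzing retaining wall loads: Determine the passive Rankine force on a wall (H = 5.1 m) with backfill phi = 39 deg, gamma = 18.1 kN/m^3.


Compute passive earth pressure coefficient:
Kp = tan^2(45 + phi/2) = tan^2(64.5) = 4.395495
Compute passive force:
Pp = 0.5 * Kp * gamma * H^2
Pp = 0.5 * 4.395495 * 18.1 * 5.1^2
Pp = 1034.66 kN/m


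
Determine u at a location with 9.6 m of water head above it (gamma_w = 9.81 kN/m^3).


Using u = gamma_w * h_w
u = 9.81 * 9.6
u = 94.18 kPa


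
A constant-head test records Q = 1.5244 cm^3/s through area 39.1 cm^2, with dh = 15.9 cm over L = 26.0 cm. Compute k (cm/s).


Compute hydraulic gradient:
i = dh / L = 15.9 / 26.0 = 0.611538
Then apply Darcy's law:
k = Q / (A * i)
k = 1.5244 / (39.1 * 0.611538)
k = 1.5244 / 23.9112
k = 0.063753 cm/s


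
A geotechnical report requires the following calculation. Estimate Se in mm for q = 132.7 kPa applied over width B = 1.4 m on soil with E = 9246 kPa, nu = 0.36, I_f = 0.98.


Result: 17.139 mm

Derivation:
Using Se = q * B * (1 - nu^2) * I_f / E
1 - nu^2 = 1 - 0.36^2 = 0.8704
Se = 132.7 * 1.4 * 0.8704 * 0.98 / 9246
Se = 0.017139 m
Convert to mm: Se = 0.017139 * 1000 = 17.139 mm


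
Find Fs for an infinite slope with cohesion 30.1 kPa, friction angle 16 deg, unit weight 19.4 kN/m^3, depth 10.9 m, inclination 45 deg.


Using Fs = c / (gamma*H*sin(beta)*cos(beta)) + tan(phi)/tan(beta)
Cohesion contribution = 30.1 / (19.4*10.9*sin(45)*cos(45))
Cohesion contribution = 0.284687
Friction contribution = tan(16)/tan(45) = 0.286745
Fs = 0.284687 + 0.286745
Fs = 0.571


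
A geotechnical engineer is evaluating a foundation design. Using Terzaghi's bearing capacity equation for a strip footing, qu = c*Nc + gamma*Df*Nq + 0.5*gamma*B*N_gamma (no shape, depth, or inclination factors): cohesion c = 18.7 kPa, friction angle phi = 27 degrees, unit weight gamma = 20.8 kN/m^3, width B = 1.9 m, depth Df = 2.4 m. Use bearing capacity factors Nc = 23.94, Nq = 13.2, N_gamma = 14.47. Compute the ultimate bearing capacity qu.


Compute qu = c*Nc + gamma*Df*Nq + 0.5*gamma*B*N_gamma
Term 1: 18.7 * 23.94 = 447.678
Term 2: 20.8 * 2.4 * 13.2 = 658.944
Term 3: 0.5 * 20.8 * 1.9 * 14.47 = 285.9272
qu = 447.678 + 658.944 + 285.9272
qu = 1392.55 kPa


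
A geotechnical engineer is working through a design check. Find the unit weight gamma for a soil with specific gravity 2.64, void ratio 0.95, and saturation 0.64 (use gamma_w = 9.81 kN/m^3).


Using gamma = gamma_w * (Gs + S*e) / (1 + e)
Numerator: Gs + S*e = 2.64 + 0.64*0.95 = 3.248
Denominator: 1 + e = 1 + 0.95 = 1.95
gamma = 9.81 * 3.248 / 1.95
gamma = 16.34 kN/m^3


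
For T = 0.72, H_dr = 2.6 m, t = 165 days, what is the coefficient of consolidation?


Result: 0.0295 m^2/day

Derivation:
Using cv = T * H_dr^2 / t
H_dr^2 = 2.6^2 = 6.76
cv = 0.72 * 6.76 / 165
cv = 0.0295 m^2/day


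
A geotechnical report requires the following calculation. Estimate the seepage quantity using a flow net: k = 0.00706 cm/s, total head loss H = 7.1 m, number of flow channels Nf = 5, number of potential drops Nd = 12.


Convert k to m/s for unit consistency with H:
k = 0.00706 cm/s = 0.00706 / 100 m/s = 7.06e-05 m/s
Using q = k * H * Nf / Nd
Nf / Nd = 5 / 12 = 0.4167
q = 7.06e-05 * 7.1 * 0.4167
q = 0.0002089 m^3/s per m


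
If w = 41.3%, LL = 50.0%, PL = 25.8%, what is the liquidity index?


First compute the plasticity index:
PI = LL - PL = 50.0 - 25.8 = 24.2
Then compute the liquidity index:
LI = (w - PL) / PI
LI = (41.3 - 25.8) / 24.2
LI = 0.64


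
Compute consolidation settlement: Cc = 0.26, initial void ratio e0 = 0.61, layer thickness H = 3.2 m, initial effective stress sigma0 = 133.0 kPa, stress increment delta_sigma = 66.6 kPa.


Result: 0.0911 m

Derivation:
Using Sc = Cc * H / (1 + e0) * log10((sigma0 + delta_sigma) / sigma0)
Stress ratio = (133.0 + 66.6) / 133.0 = 1.50075
log10(1.50075) = 0.176309
Cc * H / (1 + e0) = 0.26 * 3.2 / (1 + 0.61) = 0.51677
Sc = 0.51677 * 0.176309
Sc = 0.0911 m


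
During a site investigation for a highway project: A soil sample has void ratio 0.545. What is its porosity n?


Using the relation n = e / (1 + e)
n = 0.545 / (1 + 0.545)
n = 0.545 / 1.545
n = 0.3528


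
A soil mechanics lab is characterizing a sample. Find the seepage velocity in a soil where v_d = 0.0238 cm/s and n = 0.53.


Using v_s = v_d / n
v_s = 0.0238 / 0.53
v_s = 0.04491 cm/s


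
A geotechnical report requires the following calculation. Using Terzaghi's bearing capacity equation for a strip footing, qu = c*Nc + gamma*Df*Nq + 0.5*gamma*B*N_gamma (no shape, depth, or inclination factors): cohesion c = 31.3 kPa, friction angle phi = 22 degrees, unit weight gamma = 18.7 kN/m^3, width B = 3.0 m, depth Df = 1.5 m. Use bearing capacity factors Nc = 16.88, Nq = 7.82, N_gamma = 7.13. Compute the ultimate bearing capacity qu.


Compute qu = c*Nc + gamma*Df*Nq + 0.5*gamma*B*N_gamma
Term 1: 31.3 * 16.88 = 528.344
Term 2: 18.7 * 1.5 * 7.82 = 219.351
Term 3: 0.5 * 18.7 * 3.0 * 7.13 = 199.9965
qu = 528.344 + 219.351 + 199.9965
qu = 947.69 kPa


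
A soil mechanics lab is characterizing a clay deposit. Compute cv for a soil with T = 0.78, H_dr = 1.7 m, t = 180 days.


Using cv = T * H_dr^2 / t
H_dr^2 = 1.7^2 = 2.89
cv = 0.78 * 2.89 / 180
cv = 0.01252 m^2/day


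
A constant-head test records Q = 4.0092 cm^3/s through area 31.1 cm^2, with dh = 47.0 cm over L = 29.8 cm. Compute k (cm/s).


Result: 0.081736 cm/s

Derivation:
Compute hydraulic gradient:
i = dh / L = 47.0 / 29.8 = 1.57718
Then apply Darcy's law:
k = Q / (A * i)
k = 4.0092 / (31.1 * 1.57718)
k = 4.0092 / 49.0503
k = 0.081736 cm/s


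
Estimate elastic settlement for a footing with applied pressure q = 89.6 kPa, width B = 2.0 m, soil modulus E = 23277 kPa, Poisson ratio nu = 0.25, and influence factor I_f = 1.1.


Using Se = q * B * (1 - nu^2) * I_f / E
1 - nu^2 = 1 - 0.25^2 = 0.9375
Se = 89.6 * 2.0 * 0.9375 * 1.1 / 23277
Se = 0.007939 m
Convert to mm: Se = 0.007939 * 1000 = 7.939 mm


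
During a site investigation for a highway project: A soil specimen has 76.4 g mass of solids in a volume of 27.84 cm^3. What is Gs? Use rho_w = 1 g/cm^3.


Result: 2.744

Derivation:
Using Gs = m_s / (V_s * rho_w)
Since rho_w = 1 g/cm^3:
Gs = 76.4 / 27.84
Gs = 2.744


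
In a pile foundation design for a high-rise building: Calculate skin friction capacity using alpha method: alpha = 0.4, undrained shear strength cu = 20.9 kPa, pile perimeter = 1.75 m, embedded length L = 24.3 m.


Result: 355.51 kN

Derivation:
Using Qs = alpha * cu * perimeter * L
Qs = 0.4 * 20.9 * 1.75 * 24.3
Qs = 355.51 kN


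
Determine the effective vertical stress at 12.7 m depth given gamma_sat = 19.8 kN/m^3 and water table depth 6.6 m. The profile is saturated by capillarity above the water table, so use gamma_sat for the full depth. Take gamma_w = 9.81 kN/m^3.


Total stress = gamma_sat * depth
sigma = 19.8 * 12.7 = 251.46 kPa
Pore water pressure u = gamma_w * (depth - d_wt)
u = 9.81 * (12.7 - 6.6) = 59.841 kPa
Effective stress = sigma - u
sigma' = 251.46 - 59.841 = 191.62 kPa


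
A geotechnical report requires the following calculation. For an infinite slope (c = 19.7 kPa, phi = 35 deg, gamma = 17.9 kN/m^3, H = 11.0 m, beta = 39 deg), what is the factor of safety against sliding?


Result: 1.069

Derivation:
Using Fs = c / (gamma*H*sin(beta)*cos(beta)) + tan(phi)/tan(beta)
Cohesion contribution = 19.7 / (17.9*11.0*sin(39)*cos(39))
Cohesion contribution = 0.204572
Friction contribution = tan(35)/tan(39) = 0.864684
Fs = 0.204572 + 0.864684
Fs = 1.069


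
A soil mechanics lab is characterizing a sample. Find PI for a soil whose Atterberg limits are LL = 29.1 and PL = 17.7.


Using PI = LL - PL
PI = 29.1 - 17.7
PI = 11.4


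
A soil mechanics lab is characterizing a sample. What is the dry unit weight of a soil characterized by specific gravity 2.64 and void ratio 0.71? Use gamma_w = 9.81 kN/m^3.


Using gamma_d = Gs * gamma_w / (1 + e)
gamma_d = 2.64 * 9.81 / (1 + 0.71)
gamma_d = 2.64 * 9.81 / 1.71
gamma_d = 15.145 kN/m^3


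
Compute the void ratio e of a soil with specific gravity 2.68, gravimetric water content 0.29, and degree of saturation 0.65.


Result: 1.1957

Derivation:
Using the relation e = Gs * w / S
e = 2.68 * 0.29 / 0.65
e = 1.1957


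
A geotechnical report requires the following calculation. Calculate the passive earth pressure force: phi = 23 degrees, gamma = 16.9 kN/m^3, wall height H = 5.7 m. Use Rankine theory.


Result: 626.67 kN/m

Derivation:
Compute passive earth pressure coefficient:
Kp = tan^2(45 + phi/2) = tan^2(56.5) = 2.282623
Compute passive force:
Pp = 0.5 * Kp * gamma * H^2
Pp = 0.5 * 2.282623 * 16.9 * 5.7^2
Pp = 626.67 kN/m
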